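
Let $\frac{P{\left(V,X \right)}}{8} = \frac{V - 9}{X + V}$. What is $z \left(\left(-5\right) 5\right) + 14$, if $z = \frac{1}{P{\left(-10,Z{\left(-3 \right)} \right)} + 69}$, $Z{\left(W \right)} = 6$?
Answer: $\frac{1473}{107} \approx 13.766$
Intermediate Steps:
$P{\left(V,X \right)} = \frac{8 \left(-9 + V\right)}{V + X}$ ($P{\left(V,X \right)} = 8 \frac{V - 9}{X + V} = 8 \frac{-9 + V}{V + X} = \frac{8 \left(-9 + V\right)}{V + X}$)
$z = \frac{1}{107}$ ($z = \frac{1}{\frac{8 \left(-9 - 10\right)}{-10 + 6} + 69} = \frac{1}{8 \frac{1}{-4} \left(-19\right) + 69} = \frac{1}{8 \left(- \frac{1}{4}\right) \left(-19\right) + 69} = \frac{1}{38 + 69} = \frac{1}{107} \approx 0.0093458$)
$z \left(\left(-5\right) 5\right) + 14 = \frac{\left(-5\right) 5}{107} + 14 = \frac{1}{107} \left(-25\right) + 14 = - \frac{25}{107} + 14 = \frac{1473}{107}$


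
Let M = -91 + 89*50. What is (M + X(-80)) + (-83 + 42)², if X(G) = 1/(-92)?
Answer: 555679/92 ≈ 6040.0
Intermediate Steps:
X(G) = -1/92
M = 4359 (M = -91 + 4450 = 4359)
(M + X(-80)) + (-83 + 42)² = (4359 - 1/92) + (-83 + 42)² = 401027/92 + (-41)² = 401027/92 + 1681 = 555679/92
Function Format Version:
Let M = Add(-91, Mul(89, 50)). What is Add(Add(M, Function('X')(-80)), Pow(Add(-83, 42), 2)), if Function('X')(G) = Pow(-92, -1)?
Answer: Rational(555679, 92) ≈ 6040.0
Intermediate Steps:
Function('X')(G) = Rational(-1, 92)
M = 4359 (M = Add(-91, 4450) = 4359)
Add(Add(M, Function('X')(-80)), Pow(Add(-83, 42), 2)) = Add(Add(4359, Rational(-1, 92)), Pow(Add(-83, 42), 2)) = Add(Rational(401027, 92), Pow(-41, 2)) = Add(Rational(401027, 92), 1681) = Rational(555679, 92)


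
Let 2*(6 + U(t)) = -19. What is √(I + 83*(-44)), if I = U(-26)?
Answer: 3*I*√1630/2 ≈ 60.56*I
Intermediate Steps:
U(t) = -31/2 (U(t) = -6 + (½)*(-19) = -6 - 19/2 = -31/2)
I = -31/2 ≈ -15.500
√(I + 83*(-44)) = √(-31/2 + 83*(-44)) = √(-31/2 - 3652) = √(-7335/2) = 3*I*√1630/2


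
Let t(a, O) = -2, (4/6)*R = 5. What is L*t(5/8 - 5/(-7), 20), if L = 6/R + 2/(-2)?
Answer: ⅖ ≈ 0.40000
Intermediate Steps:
R = 15/2 (R = (3/2)*5 = 15/2 ≈ 7.5000)
L = -⅕ (L = 6/(15/2) + 2/(-2) = 6*(2/15) + 2*(-½) = ⅘ - 1 = -⅕ ≈ -0.20000)
L*t(5/8 - 5/(-7), 20) = -⅕*(-2) = ⅖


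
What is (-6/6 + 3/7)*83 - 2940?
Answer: -20912/7 ≈ -2987.4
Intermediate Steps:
(-6/6 + 3/7)*83 - 2940 = (-6*1/6 + 3*(1/7))*83 - 2940 = (-1 + 3/7)*83 - 2940 = -4/7*83 - 2940 = -332/7 - 2940 = -20912/7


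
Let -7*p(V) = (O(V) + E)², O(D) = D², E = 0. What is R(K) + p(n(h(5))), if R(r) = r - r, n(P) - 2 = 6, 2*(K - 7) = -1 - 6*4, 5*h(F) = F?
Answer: -4096/7 ≈ -585.14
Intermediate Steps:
h(F) = F/5
K = -11/2 (K = 7 + (-1 - 6*4)/2 = 7 + (-1 - 24)/2 = 7 + (½)*(-25) = 7 - 25/2 = -11/2 ≈ -5.5000)
n(P) = 8 (n(P) = 2 + 6 = 8)
R(r) = 0
p(V) = -V⁴/7 (p(V) = -(V² + 0)²/7 = -V⁴/7)
R(K) + p(n(h(5))) = 0 - ⅐*8⁴ = 0 - ⅐*4096 = 0 - 4096/7 = -4096/7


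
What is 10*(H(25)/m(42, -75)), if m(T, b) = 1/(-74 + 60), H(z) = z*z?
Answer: -87500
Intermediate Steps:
H(z) = z²
m(T, b) = -1/14 (m(T, b) = 1/(-14) = -1/14)
10*(H(25)/m(42, -75)) = 10*(25²/(-1/14)) = 10*(625*(-14)) = 10*(-8750) = -87500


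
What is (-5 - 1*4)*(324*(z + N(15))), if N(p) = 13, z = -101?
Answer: 256608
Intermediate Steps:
(-5 - 1*4)*(324*(z + N(15))) = (-5 - 1*4)*(324*(-101 + 13)) = (-5 - 4)*(324*(-88)) = -9*(-28512) = 256608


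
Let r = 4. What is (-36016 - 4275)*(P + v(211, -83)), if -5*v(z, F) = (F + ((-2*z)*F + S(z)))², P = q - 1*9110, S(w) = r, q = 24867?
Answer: 49203934240984/5 ≈ 9.8408e+12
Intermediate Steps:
S(w) = 4
P = 15757 (P = 24867 - 1*9110 = 24867 - 9110 = 15757)
v(z, F) = -(4 + F - 2*F*z)²/5 (v(z, F) = -(F + ((-2*z)*F + 4))²/5 = -(F + (-2*F*z + 4))²/5 = -(F + (4 - 2*F*z))²/5 = -(4 + F - 2*F*z)²/5)
(-36016 - 4275)*(P + v(211, -83)) = (-36016 - 4275)*(15757 - (4 - 83 - 2*(-83)*211)²/5) = -40291*(15757 - (4 - 83 + 35026)²/5) = -40291*(15757 - ⅕*34947²) = -40291*(15757 - ⅕*1221292809) = -40291*(15757 - 1221292809/5) = -40291*(-1221214024/5) = 49203934240984/5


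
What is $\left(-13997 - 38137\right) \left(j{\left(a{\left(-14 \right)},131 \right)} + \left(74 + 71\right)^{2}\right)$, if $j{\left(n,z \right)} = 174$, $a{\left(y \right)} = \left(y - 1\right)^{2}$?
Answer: $-1105188666$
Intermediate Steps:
$a{\left(y \right)} = \left(-1 + y\right)^{2}$
$\left(-13997 - 38137\right) \left(j{\left(a{\left(-14 \right)},131 \right)} + \left(74 + 71\right)^{2}\right) = \left(-13997 - 38137\right) \left(174 + \left(74 + 71\right)^{2}\right) = - 52134 \left(174 + 145^{2}\right) = - 52134 \left(174 + 21025\right) = \left(-52134\right) 21199 = -1105188666$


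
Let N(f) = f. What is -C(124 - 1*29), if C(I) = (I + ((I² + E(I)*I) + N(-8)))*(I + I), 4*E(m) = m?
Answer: -4319935/2 ≈ -2.1600e+6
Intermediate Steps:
E(m) = m/4
C(I) = 2*I*(-8 + I + 5*I²/4) (C(I) = (I + ((I² + (I/4)*I) - 8))*(I + I) = (I + ((I² + I²/4) - 8))*(2*I) = (I + (5*I²/4 - 8))*(2*I) = (I + (-8 + 5*I²/4))*(2*I) = (-8 + I + 5*I²/4)*(2*I) = 2*I*(-8 + I + 5*I²/4))
-C(124 - 1*29) = -(124 - 1*29)*(-32 + 4*(124 - 1*29) + 5*(124 - 1*29)²)/2 = -(124 - 29)*(-32 + 4*(124 - 29) + 5*(124 - 29)²)/2 = -95*(-32 + 4*95 + 5*95²)/2 = -95*(-32 + 380 + 5*9025)/2 = -95*(-32 + 380 + 45125)/2 = -95*45473/2 = -1*4319935/2 = -4319935/2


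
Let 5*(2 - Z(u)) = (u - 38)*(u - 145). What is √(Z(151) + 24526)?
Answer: √609810/5 ≈ 156.18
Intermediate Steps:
Z(u) = 2 - (-145 + u)*(-38 + u)/5 (Z(u) = 2 - (u - 38)*(u - 145)/5 = 2 - (-38 + u)*(-145 + u)/5 = 2 - (-145 + u)*(-38 + u)/5)
√(Z(151) + 24526) = √((-1100 - ⅕*151² + (183/5)*151) + 24526) = √((-1100 - ⅕*22801 + 27633/5) + 24526) = √((-1100 - 22801/5 + 27633/5) + 24526) = √(-668/5 + 24526) = √(121962/5) = √609810/5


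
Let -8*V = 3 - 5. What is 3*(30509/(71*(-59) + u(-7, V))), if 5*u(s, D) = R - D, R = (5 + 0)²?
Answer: -1830540/83681 ≈ -21.875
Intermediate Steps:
V = ¼ (V = -(3 - 5)/8 = -⅛*(-2) = ¼ ≈ 0.25000)
R = 25 (R = 5² = 25)
u(s, D) = 5 - D/5 (u(s, D) = (25 - D)/5 = 5 - D/5)
3*(30509/(71*(-59) + u(-7, V))) = 3*(30509/(71*(-59) + (5 - ⅕*¼))) = 3*(30509/(-4189 + (5 - 1/20))) = 3*(30509/(-4189 + 99/20)) = 3*(30509/(-83681/20)) = 3*(30509*(-20/83681)) = 3*(-610180/83681) = -1830540/83681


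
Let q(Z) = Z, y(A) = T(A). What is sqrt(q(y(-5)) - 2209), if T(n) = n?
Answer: 3*I*sqrt(246) ≈ 47.053*I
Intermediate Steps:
y(A) = A
sqrt(q(y(-5)) - 2209) = sqrt(-5 - 2209) = sqrt(-2214) = 3*I*sqrt(246)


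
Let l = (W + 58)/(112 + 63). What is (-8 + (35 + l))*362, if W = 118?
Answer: 1774162/175 ≈ 10138.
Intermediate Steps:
l = 176/175 (l = (118 + 58)/(112 + 63) = 176/175 ≈ 1.0057)
(-8 + (35 + l))*362 = (-8 + (35 + 176/175))*362 = (-8 + 6301/175)*362 = (4901/175)*362 = 1774162/175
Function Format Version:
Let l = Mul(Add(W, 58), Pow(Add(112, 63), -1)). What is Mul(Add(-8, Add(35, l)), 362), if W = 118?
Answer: Rational(1774162, 175) ≈ 10138.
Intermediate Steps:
l = Rational(176, 175) (l = Mul(Add(118, 58), Pow(Add(112, 63), -1)) = Mul(176, Pow(175, -1)) = Mul(176, Rational(1, 175)) = Rational(176, 175) ≈ 1.0057)
Mul(Add(-8, Add(35, l)), 362) = Mul(Add(-8, Add(35, Rational(176, 175))), 362) = Mul(Add(-8, Rational(6301, 175)), 362) = Mul(Rational(4901, 175), 362) = Rational(1774162, 175)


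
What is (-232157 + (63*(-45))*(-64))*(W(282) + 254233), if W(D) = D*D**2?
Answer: -1150261610717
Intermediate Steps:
W(D) = D**3
(-232157 + (63*(-45))*(-64))*(W(282) + 254233) = (-232157 + (63*(-45))*(-64))*(282**3 + 254233) = (-232157 - 2835*(-64))*(22425768 + 254233) = (-232157 + 181440)*22680001 = -50717*22680001 = -1150261610717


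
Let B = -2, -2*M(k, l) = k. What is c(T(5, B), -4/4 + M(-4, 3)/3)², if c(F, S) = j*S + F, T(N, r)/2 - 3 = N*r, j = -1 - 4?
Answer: 1369/9 ≈ 152.11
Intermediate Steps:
j = -5
M(k, l) = -k/2
T(N, r) = 6 + 2*N*r (T(N, r) = 6 + 2*(N*r) = 6 + 2*N*r)
c(F, S) = F - 5*S (c(F, S) = -5*S + F = F - 5*S)
c(T(5, B), -4/4 + M(-4, 3)/3)² = ((6 + 2*5*(-2)) - 5*(-4/4 - ½*(-4)/3))² = ((6 - 20) - 5*(-4*¼ + 2*(⅓)))² = (-14 - 5*(-1 + ⅔))² = (-14 - 5*(-⅓))² = (-14 + 5/3)² = (-37/3)² = 1369/9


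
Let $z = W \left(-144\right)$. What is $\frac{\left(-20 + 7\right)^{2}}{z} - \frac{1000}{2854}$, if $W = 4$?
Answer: $- \frac{529163}{821952} \approx -0.64379$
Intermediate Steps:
$z = -576$ ($z = 4 \left(-144\right) = -576$)
$\frac{\left(-20 + 7\right)^{2}}{z} - \frac{1000}{2854} = \frac{\left(-20 + 7\right)^{2}}{-576} - \frac{1000}{2854} = \left(-13\right)^{2} \left(- \frac{1}{576}\right) - \frac{500}{1427} = 169 \left(- \frac{1}{576}\right) - \frac{500}{1427} = - \frac{169}{576} - \frac{500}{1427} = - \frac{529163}{821952}$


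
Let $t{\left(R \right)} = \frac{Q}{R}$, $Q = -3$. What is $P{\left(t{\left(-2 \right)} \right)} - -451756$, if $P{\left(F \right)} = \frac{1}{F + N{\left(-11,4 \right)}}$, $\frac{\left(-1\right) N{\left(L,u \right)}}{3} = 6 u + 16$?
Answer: $\frac{107066170}{237} \approx 4.5176 \cdot 10^{5}$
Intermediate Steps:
$t{\left(R \right)} = - \frac{3}{R}$
$N{\left(L,u \right)} = -48 - 18 u$ ($N{\left(L,u \right)} = - 3 \left(6 u + 16\right) = - 3 \left(16 + 6 u\right) = -48 - 18 u$)
$P{\left(F \right)} = \frac{1}{-120 + F}$ ($P{\left(F \right)} = \frac{1}{F - 120} = \frac{1}{-120 + F}$)
$P{\left(t{\left(-2 \right)} \right)} - -451756 = \frac{1}{-120 - \frac{3}{-2}} - -451756 = \frac{1}{-120 - - \frac{3}{2}} + 451756 = \frac{1}{-120 + \frac{3}{2}} + 451756 = \frac{1}{- \frac{237}{2}} + 451756 = - \frac{2}{237} + 451756 = \frac{107066170}{237}$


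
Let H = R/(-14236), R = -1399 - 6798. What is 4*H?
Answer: 8197/3559 ≈ 2.3032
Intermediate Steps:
R = -8197
H = 8197/14236 (H = -8197/(-14236) = -8197*(-1/14236) = 8197/14236 ≈ 0.57579)
4*H = 4*(8197/14236) = 8197/3559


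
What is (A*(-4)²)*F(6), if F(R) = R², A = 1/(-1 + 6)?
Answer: 576/5 ≈ 115.20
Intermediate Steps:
A = ⅕ (A = 1/5 = ⅕ ≈ 0.20000)
(A*(-4)²)*F(6) = ((⅕)*(-4)²)*6² = ((⅕)*16)*36 = (16/5)*36 = 576/5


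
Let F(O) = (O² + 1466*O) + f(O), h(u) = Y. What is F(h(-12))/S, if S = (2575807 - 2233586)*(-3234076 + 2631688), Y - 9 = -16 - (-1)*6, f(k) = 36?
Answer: 1429/206149823748 ≈ 6.9318e-9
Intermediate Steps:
Y = -1 (Y = 9 + (-16 - (-1)*6) = 9 + (-16 - 1*(-6)) = 9 + (-16 + 6) = 9 - 10 = -1)
h(u) = -1
F(O) = 36 + O² + 1466*O (F(O) = (O² + 1466*O) + 36 = 36 + O² + 1466*O)
S = -206149823748 (S = 342221*(-602388) = -206149823748)
F(h(-12))/S = (36 + (-1)² + 1466*(-1))/(-206149823748) = (36 + 1 - 1466)*(-1/206149823748) = -1429*(-1/206149823748) = 1429/206149823748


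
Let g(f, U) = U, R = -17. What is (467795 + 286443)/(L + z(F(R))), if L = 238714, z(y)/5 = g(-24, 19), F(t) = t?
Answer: 754238/238809 ≈ 3.1583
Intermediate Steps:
z(y) = 95 (z(y) = 5*19 = 95)
(467795 + 286443)/(L + z(F(R))) = (467795 + 286443)/(238714 + 95) = 754238/238809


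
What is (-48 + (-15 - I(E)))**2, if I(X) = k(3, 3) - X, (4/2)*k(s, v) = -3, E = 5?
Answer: 12769/4 ≈ 3192.3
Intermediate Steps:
k(s, v) = -3/2 (k(s, v) = (1/2)*(-3) = -3/2)
I(X) = -3/2 - X
(-48 + (-15 - I(E)))**2 = (-48 + (-15 - (-3/2 - 1*5)))**2 = (-48 + (-15 - (-3/2 - 5)))**2 = (-48 + (-15 - 1*(-13/2)))**2 = (-48 + (-15 + 13/2))**2 = (-48 - 17/2)**2 = (-113/2)**2 = 12769/4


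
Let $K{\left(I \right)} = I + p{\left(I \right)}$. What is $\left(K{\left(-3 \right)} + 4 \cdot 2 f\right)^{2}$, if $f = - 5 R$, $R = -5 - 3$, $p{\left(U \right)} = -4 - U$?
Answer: $99856$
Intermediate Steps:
$R = -8$
$K{\left(I \right)} = -4$ ($K{\left(I \right)} = I - \left(4 + I\right) = -4$)
$f = 40$ ($f = \left(-5\right) \left(-8\right) = 40$)
$\left(K{\left(-3 \right)} + 4 \cdot 2 f\right)^{2} = \left(-4 + 4 \cdot 2 \cdot 40\right)^{2} = \left(-4 + 8 \cdot 40\right)^{2} = \left(-4 + 320\right)^{2} = 316^{2} = 99856$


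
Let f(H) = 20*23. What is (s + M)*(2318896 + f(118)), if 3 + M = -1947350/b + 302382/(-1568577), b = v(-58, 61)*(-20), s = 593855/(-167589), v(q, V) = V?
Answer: 19704926824384207076606/5345150434011 ≈ 3.6865e+9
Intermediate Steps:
s = -593855/167589 (s = 593855*(-1/167589) = -593855/167589 ≈ -3.5435)
b = -1220 (b = 61*(-20) = -1220)
f(H) = 460
M = 101615284103/63788798 (M = -3 + (-1947350/(-1220) + 302382/(-1568577)) = -3 + (-1947350*(-1/1220) + 302382*(-1/1568577)) = -3 + (194735/122 - 100794/522859) = -3 + 101806650497/63788798 = 101615284103/63788798 ≈ 1593.0)
(s + M)*(2318896 + f(118)) = (-593855/167589 + 101615284103/63788798)*(2318896 + 460) = (16991722550901377/10690300868022)*2319356 = 19704926824384207076606/5345150434011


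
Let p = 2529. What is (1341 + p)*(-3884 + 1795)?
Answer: -8084430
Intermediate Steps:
(1341 + p)*(-3884 + 1795) = (1341 + 2529)*(-3884 + 1795) = 3870*(-2089) = -8084430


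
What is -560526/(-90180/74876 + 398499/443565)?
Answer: 775683273106935/423445024 ≈ 1.8318e+6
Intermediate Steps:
-560526/(-90180/74876 + 398499/443565) = -560526/(-90180*1/74876 + 398499*(1/443565)) = -560526/(-22545/18719 + 132833/147855) = -560526/(-846890048/2767697745) = -560526*(-2767697745/846890048) = 775683273106935/423445024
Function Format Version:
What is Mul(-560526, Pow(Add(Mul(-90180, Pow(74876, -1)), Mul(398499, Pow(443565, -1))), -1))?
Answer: Rational(775683273106935, 423445024) ≈ 1.8318e+6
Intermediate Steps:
Mul(-560526, Pow(Add(Mul(-90180, Pow(74876, -1)), Mul(398499, Pow(443565, -1))), -1)) = Mul(-560526, Pow(Add(Mul(-90180, Rational(1, 74876)), Mul(398499, Rational(1, 443565))), -1)) = Mul(-560526, Pow(Add(Rational(-22545, 18719), Rational(132833, 147855)), -1)) = Mul(-560526, Pow(Rational(-846890048, 2767697745), -1)) = Mul(-560526, Rational(-2767697745, 846890048)) = Rational(775683273106935, 423445024)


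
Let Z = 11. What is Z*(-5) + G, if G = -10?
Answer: -65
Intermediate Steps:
Z*(-5) + G = 11*(-5) - 10 = -55 - 10 = -65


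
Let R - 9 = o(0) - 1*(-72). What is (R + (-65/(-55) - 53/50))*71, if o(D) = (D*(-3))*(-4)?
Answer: 3167807/550 ≈ 5759.6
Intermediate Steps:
o(D) = 12*D (o(D) = -3*D*(-4) = 12*D)
R = 81 (R = 9 + (12*0 - 1*(-72)) = 9 + (0 + 72) = 9 + 72 = 81)
(R + (-65/(-55) - 53/50))*71 = (81 + (-65/(-55) - 53/50))*71 = (81 + (-65*(-1/55) - 53*1/50))*71 = (81 + (13/11 - 53/50))*71 = (81 + 67/550)*71 = (44617/550)*71 = 3167807/550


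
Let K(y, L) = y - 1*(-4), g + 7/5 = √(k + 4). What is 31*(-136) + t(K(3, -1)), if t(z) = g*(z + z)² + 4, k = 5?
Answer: -19492/5 ≈ -3898.4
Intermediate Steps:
g = 8/5 (g = -7/5 + √(5 + 4) = -7/5 + √9 = -7/5 + 3 = 8/5 ≈ 1.6000)
K(y, L) = 4 + y (K(y, L) = y + 4 = 4 + y)
t(z) = 4 + 32*z²/5 (t(z) = 8*(z + z)²/5 + 4 = 8*(2*z)²/5 + 4 = 8*(4*z²)/5 + 4 = 32*z²/5 + 4 = 4 + 32*z²/5)
31*(-136) + t(K(3, -1)) = 31*(-136) + (4 + 32*(4 + 3)²/5) = -4216 + (4 + (32/5)*7²) = -4216 + (4 + (32/5)*49) = -4216 + (4 + 1568/5) = -4216 + 1588/5 = -19492/5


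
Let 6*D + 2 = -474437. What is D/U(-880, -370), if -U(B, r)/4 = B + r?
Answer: -474439/30000 ≈ -15.815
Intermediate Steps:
U(B, r) = -4*B - 4*r (U(B, r) = -4*(B + r) = -4*B - 4*r)
D = -474439/6 (D = -⅓ + (⅙)*(-474437) = -⅓ - 474437/6 = -474439/6 ≈ -79073.)
D/U(-880, -370) = -474439/(6*(-4*(-880) - 4*(-370))) = -474439/(6*(3520 + 1480)) = -474439/6/5000 = -474439/6*1/5000 = -474439/30000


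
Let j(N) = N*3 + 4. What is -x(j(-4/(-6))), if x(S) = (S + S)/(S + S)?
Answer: -1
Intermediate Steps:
j(N) = 4 + 3*N (j(N) = 3*N + 4 = 4 + 3*N)
x(S) = 1 (x(S) = (2*S)/((2*S)) = (2*S)*(1/(2*S)) = 1)
-x(j(-4/(-6))) = -1*1 = -1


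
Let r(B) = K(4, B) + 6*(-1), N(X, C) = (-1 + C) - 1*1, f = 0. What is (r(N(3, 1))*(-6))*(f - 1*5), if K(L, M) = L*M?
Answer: -300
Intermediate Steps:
N(X, C) = -2 + C (N(X, C) = (-1 + C) - 1 = -2 + C)
r(B) = -6 + 4*B (r(B) = 4*B + 6*(-1) = 4*B - 6 = -6 + 4*B)
(r(N(3, 1))*(-6))*(f - 1*5) = ((-6 + 4*(-2 + 1))*(-6))*(0 - 1*5) = ((-6 + 4*(-1))*(-6))*(0 - 5) = ((-6 - 4)*(-6))*(-5) = -10*(-6)*(-5) = 60*(-5) = -300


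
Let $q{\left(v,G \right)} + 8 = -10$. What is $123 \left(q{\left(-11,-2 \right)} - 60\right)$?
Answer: $-9594$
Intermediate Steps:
$q{\left(v,G \right)} = -18$ ($q{\left(v,G \right)} = -8 - 10 = -18$)
$123 \left(q{\left(-11,-2 \right)} - 60\right) = 123 \left(-18 - 60\right) = 123 \left(-78\right) = -9594$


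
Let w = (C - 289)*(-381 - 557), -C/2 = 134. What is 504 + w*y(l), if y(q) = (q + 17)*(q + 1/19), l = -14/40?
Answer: -9828021357/3800 ≈ -2.5863e+6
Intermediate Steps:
C = -268 (C = -2*134 = -268)
l = -7/20 (l = -14*1/40 = -7/20 ≈ -0.35000)
y(q) = (17 + q)*(1/19 + q) (y(q) = (17 + q)*(q + 1/19) = (17 + q)*(1/19 + q))
w = 522466 (w = (-268 - 289)*(-381 - 557) = -557*(-938) = 522466)
504 + w*y(l) = 504 + 522466*(17/19 + (-7/20)² + (324/19)*(-7/20)) = 504 + 522466*(17/19 + 49/400 - 567/95) = 504 + 522466*(-37629/7600) = 504 - 9829936557/3800 = -9828021357/3800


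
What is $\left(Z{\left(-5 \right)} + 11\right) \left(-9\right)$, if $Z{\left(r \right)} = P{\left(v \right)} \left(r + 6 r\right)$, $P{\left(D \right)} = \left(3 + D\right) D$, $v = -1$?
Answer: $-729$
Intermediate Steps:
$P{\left(D \right)} = D \left(3 + D\right)$
$Z{\left(r \right)} = - 14 r$ ($Z{\left(r \right)} = - (3 - 1) \left(r + 6 r\right) = \left(-1\right) 2 \cdot 7 r = - 2 \cdot 7 r = - 14 r$)
$\left(Z{\left(-5 \right)} + 11\right) \left(-9\right) = \left(\left(-14\right) \left(-5\right) + 11\right) \left(-9\right) = \left(70 + 11\right) \left(-9\right) = 81 \left(-9\right) = -729$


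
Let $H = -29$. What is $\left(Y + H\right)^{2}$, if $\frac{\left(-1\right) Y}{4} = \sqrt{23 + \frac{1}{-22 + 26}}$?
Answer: $1213 + 116 \sqrt{93} \approx 2331.7$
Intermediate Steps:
$Y = - 2 \sqrt{93}$ ($Y = - 4 \sqrt{23 + \frac{1}{-22 + 26}} = - 4 \sqrt{23 + \frac{1}{4}} = - 4 \sqrt{\frac{93}{4}} = - 4 \frac{\sqrt{93}}{2} = - 2 \sqrt{93} \approx -19.287$)
$\left(Y + H\right)^{2} = \left(- 2 \sqrt{93} - 29\right)^{2} = \left(-29 - 2 \sqrt{93}\right)^{2}$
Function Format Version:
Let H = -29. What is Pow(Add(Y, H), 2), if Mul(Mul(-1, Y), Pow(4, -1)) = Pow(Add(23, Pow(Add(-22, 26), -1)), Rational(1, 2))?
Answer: Add(1213, Mul(116, Pow(93, Rational(1, 2)))) ≈ 2331.7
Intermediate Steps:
Y = Mul(-2, Pow(93, Rational(1, 2))) (Y = Mul(-4, Pow(Add(23, Pow(Add(-22, 26), -1)), Rational(1, 2))) = Mul(-4, Pow(Add(23, Pow(4, -1)), Rational(1, 2))) = Mul(-4, Pow(Add(23, Rational(1, 4)), Rational(1, 2))) = Mul(-4, Pow(Rational(93, 4), Rational(1, 2))) = Mul(-4, Mul(Rational(1, 2), Pow(93, Rational(1, 2)))) = Mul(-2, Pow(93, Rational(1, 2))) ≈ -19.287)
Pow(Add(Y, H), 2) = Pow(Add(Mul(-2, Pow(93, Rational(1, 2))), -29), 2) = Pow(Add(-29, Mul(-2, Pow(93, Rational(1, 2)))), 2)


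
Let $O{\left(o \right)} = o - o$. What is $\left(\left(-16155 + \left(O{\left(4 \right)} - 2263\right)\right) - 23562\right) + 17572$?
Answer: $-24408$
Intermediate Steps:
$O{\left(o \right)} = 0$
$\left(\left(-16155 + \left(O{\left(4 \right)} - 2263\right)\right) - 23562\right) + 17572 = \left(\left(-16155 + \left(0 - 2263\right)\right) - 23562\right) + 17572 = \left(\left(-16155 - 2263\right) - 23562\right) + 17572 = \left(-18418 - 23562\right) + 17572 = -41980 + 17572 = -24408$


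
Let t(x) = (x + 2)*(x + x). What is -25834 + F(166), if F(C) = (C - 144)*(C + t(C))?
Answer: 1204890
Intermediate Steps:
t(x) = 2*x*(2 + x) (t(x) = (2 + x)*(2*x) = 2*x*(2 + x))
F(C) = (-144 + C)*(C + 2*C*(2 + C)) (F(C) = (C - 144)*(C + 2*C*(2 + C)) = (-144 + C)*(C + 2*C*(2 + C)))
-25834 + F(166) = -25834 + 166*(-720 - 283*166 + 2*166**2) = -25834 + 166*(-720 - 46978 + 2*27556) = -25834 + 166*(-720 - 46978 + 55112) = -25834 + 166*7414 = -25834 + 1230724 = 1204890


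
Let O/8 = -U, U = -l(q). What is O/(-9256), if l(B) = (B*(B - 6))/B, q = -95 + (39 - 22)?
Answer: 84/1157 ≈ 0.072602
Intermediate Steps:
q = -78 (q = -95 + 17 = -78)
l(B) = -6 + B (l(B) = (B*(-6 + B))/B = -6 + B)
U = 84 (U = -(-6 - 78) = -1*(-84) = 84)
O = -672 (O = 8*(-1*84) = 8*(-84) = -672)
O/(-9256) = -672/(-9256) = -672*(-1/9256) = 84/1157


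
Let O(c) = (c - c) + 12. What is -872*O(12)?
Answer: -10464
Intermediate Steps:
O(c) = 12 (O(c) = 0 + 12 = 12)
-872*O(12) = -872*12 = -10464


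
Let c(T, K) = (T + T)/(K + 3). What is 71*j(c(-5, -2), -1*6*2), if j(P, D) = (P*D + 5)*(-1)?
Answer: -8875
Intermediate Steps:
c(T, K) = 2*T/(3 + K) (c(T, K) = (2*T)/(3 + K) = 2*T/(3 + K))
j(P, D) = -5 - D*P (j(P, D) = (D*P + 5)*(-1) = (5 + D*P)*(-1) = -5 - D*P)
71*j(c(-5, -2), -1*6*2) = 71*(-5 - -1*6*2*2*(-5)/(3 - 2)) = 71*(-5 - (-6*2)*2*(-5)/1) = 71*(-5 - 1*(-12)*2*(-5)*1) = 71*(-5 - 1*(-12)*(-10)) = 71*(-5 - 120) = 71*(-125) = -8875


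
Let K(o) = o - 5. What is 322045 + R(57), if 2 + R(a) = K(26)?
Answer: 322064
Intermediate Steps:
K(o) = -5 + o
R(a) = 19 (R(a) = -2 + (-5 + 26) = -2 + 21 = 19)
322045 + R(57) = 322045 + 19 = 322064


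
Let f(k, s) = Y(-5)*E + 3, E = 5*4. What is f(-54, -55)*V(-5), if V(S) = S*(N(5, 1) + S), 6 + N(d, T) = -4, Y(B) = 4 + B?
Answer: -1275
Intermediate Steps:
N(d, T) = -10 (N(d, T) = -6 - 4 = -10)
E = 20
f(k, s) = -17 (f(k, s) = (4 - 5)*20 + 3 = -1*20 + 3 = -20 + 3 = -17)
V(S) = S*(-10 + S)
f(-54, -55)*V(-5) = -(-85)*(-10 - 5) = -(-85)*(-15) = -17*75 = -1275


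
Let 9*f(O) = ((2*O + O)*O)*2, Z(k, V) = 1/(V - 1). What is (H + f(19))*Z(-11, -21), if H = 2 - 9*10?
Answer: -229/33 ≈ -6.9394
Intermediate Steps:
H = -88 (H = 2 - 90 = -88)
Z(k, V) = 1/(-1 + V)
f(O) = 2*O²/3 (f(O) = (((2*O + O)*O)*2)/9 = (((3*O)*O)*2)/9 = ((3*O²)*2)/9 = (6*O²)/9 = 2*O²/3)
(H + f(19))*Z(-11, -21) = (-88 + (⅔)*19²)/(-1 - 21) = (-88 + (⅔)*361)/(-22) = (-88 + 722/3)*(-1/22) = (458/3)*(-1/22) = -229/33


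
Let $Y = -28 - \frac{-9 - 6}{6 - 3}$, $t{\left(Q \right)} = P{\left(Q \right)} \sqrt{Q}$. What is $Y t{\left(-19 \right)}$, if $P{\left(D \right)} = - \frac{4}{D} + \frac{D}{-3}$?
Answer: $- \frac{8579 i \sqrt{19}}{57} \approx - 656.05 i$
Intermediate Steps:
$P{\left(D \right)} = - \frac{4}{D} - \frac{D}{3}$ ($P{\left(D \right)} = - \frac{4}{D} + D \left(- \frac{1}{3}\right) = - \frac{4}{D} - \frac{D}{3}$)
$t{\left(Q \right)} = \sqrt{Q} \left(- \frac{4}{Q} - \frac{Q}{3}\right)$ ($t{\left(Q \right)} = \left(- \frac{4}{Q} - \frac{Q}{3}\right) \sqrt{Q} = \sqrt{Q} \left(- \frac{4}{Q} - \frac{Q}{3}\right)$)
$Y = -23$ ($Y = -28 - - \frac{15}{3} = -28 - \left(-15\right) \frac{1}{3} = -28 - -5 = -28 + 5 = -23$)
$Y t{\left(-19 \right)} = - 23 \frac{-12 - \left(-19\right)^{2}}{3 i \sqrt{19}} = - 23 \frac{- \frac{i \sqrt{19}}{19} \left(-12 - 361\right)}{3} = - 23 \cdot \frac{1}{3} \left(- \frac{i \sqrt{19}}{19}\right) \left(-373\right) = - 23 \frac{373 i \sqrt{19}}{57} = - \frac{8579 i \sqrt{19}}{57}$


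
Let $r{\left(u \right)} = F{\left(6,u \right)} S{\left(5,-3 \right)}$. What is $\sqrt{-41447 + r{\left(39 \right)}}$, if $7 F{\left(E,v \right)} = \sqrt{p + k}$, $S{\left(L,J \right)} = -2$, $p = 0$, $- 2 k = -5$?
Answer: $\frac{\sqrt{-2030903 - 7 \sqrt{10}}}{7} \approx 203.59 i$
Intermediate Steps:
$k = \frac{5}{2}$ ($k = \left(- \frac{1}{2}\right) \left(-5\right) = \frac{5}{2} \approx 2.5$)
$F{\left(E,v \right)} = \frac{\sqrt{10}}{14}$ ($F{\left(E,v \right)} = \frac{\sqrt{0 + \frac{5}{2}}}{7} = \frac{\sqrt{\frac{5}{2}}}{7} = \frac{\frac{1}{2} \sqrt{10}}{7} = \frac{\sqrt{10}}{14}$)
$r{\left(u \right)} = - \frac{\sqrt{10}}{7}$ ($r{\left(u \right)} = \frac{\sqrt{10}}{14} \left(-2\right) = - \frac{\sqrt{10}}{7}$)
$\sqrt{-41447 + r{\left(39 \right)}} = \sqrt{-41447 - \frac{\sqrt{10}}{7}}$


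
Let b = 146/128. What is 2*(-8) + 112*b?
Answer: 447/4 ≈ 111.75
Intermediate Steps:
b = 73/64 (b = 146*(1/128) = 73/64 ≈ 1.1406)
2*(-8) + 112*b = 2*(-8) + 112*(73/64) = -16 + 511/4 = 447/4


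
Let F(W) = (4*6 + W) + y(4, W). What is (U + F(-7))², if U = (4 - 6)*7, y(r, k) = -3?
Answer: 0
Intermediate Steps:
F(W) = 21 + W (F(W) = (4*6 + W) - 3 = (24 + W) - 3 = 21 + W)
U = -14 (U = -2*7 = -14)
(U + F(-7))² = (-14 + (21 - 7))² = (-14 + 14)² = 0² = 0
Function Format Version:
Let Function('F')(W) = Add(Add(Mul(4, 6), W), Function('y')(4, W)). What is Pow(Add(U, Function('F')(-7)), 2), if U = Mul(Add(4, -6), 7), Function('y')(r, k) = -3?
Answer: 0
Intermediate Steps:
Function('F')(W) = Add(21, W) (Function('F')(W) = Add(Add(Mul(4, 6), W), -3) = Add(Add(24, W), -3) = Add(21, W))
U = -14 (U = Mul(-2, 7) = -14)
Pow(Add(U, Function('F')(-7)), 2) = Pow(Add(-14, Add(21, -7)), 2) = Pow(Add(-14, 14), 2) = Pow(0, 2) = 0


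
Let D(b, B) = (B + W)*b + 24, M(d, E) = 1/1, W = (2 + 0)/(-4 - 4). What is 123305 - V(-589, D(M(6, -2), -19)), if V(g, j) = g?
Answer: 123894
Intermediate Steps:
W = -¼ (W = 2/(-8) = 2*(-⅛) = -¼ ≈ -0.25000)
M(d, E) = 1
D(b, B) = 24 + b*(-¼ + B) (D(b, B) = (B - ¼)*b + 24 = (-¼ + B)*b + 24 = b*(-¼ + B) + 24 = 24 + b*(-¼ + B))
123305 - V(-589, D(M(6, -2), -19)) = 123305 - 1*(-589) = 123305 + 589 = 123894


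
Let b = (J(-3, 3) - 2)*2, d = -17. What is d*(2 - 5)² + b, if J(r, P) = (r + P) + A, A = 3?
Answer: -151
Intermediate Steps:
J(r, P) = 3 + P + r (J(r, P) = (r + P) + 3 = (P + r) + 3 = 3 + P + r)
b = 2 (b = ((3 + 3 - 3) - 2)*2 = (3 - 2)*2 = 1*2 = 2)
d*(2 - 5)² + b = -17*(2 - 5)² + 2 = -17*(-3)² + 2 = -17*9 + 2 = -153 + 2 = -151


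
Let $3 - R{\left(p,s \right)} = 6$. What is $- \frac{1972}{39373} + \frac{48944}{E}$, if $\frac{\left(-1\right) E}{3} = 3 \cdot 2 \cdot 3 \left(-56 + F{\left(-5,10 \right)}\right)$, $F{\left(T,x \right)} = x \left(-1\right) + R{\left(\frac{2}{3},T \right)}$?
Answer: $\frac{41733140}{3189213} \approx 13.086$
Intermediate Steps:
$R{\left(p,s \right)} = -3$ ($R{\left(p,s \right)} = 3 - 6 = -3$)
$F{\left(T,x \right)} = -3 - x$ ($F{\left(T,x \right)} = x \left(-1\right) - 3 = - x - 3 = -3 - x$)
$E = 3726$ ($E = - 3 \cdot 3 \cdot 2 \cdot 3 \left(-56 - 13\right) = - 3 \cdot 6 \cdot 3 \left(-56 - 13\right) = - 3 \cdot 18 \left(-56 - 13\right) = - 3 \cdot 18 \left(-69\right) = \left(-3\right) \left(-1242\right) = 3726$)
$- \frac{1972}{39373} + \frac{48944}{E} = - \frac{1972}{39373} + \frac{48944}{3726} = \left(-1972\right) \frac{1}{39373} + 48944 \cdot \frac{1}{3726} = - \frac{1972}{39373} + \frac{1064}{81} = \frac{41733140}{3189213}$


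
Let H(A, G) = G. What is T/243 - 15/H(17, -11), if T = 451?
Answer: 8606/2673 ≈ 3.2196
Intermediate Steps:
T/243 - 15/H(17, -11) = 451/243 - 15/(-11) = 451*(1/243) - 15*(-1/11) = 451/243 + 15/11 = 8606/2673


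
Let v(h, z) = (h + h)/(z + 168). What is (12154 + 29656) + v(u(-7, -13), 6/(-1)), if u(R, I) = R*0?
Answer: 41810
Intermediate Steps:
u(R, I) = 0
v(h, z) = 2*h/(168 + z) (v(h, z) = (2*h)/(168 + z) = 2*h/(168 + z))
(12154 + 29656) + v(u(-7, -13), 6/(-1)) = (12154 + 29656) + 2*0/(168 + 6/(-1)) = 41810 + 2*0/(168 + 6*(-1)) = 41810 + 2*0/(168 - 6) = 41810 + 2*0/162 = 41810 + 2*0*(1/162) = 41810 + 0 = 41810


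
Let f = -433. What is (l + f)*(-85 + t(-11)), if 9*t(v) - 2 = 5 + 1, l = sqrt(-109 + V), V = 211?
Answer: 327781/9 - 757*sqrt(102)/9 ≈ 35571.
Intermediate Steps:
l = sqrt(102) (l = sqrt(-109 + 211) = sqrt(102) ≈ 10.100)
t(v) = 8/9 (t(v) = 2/9 + (5 + 1)/9 = 2/9 + (1/9)*6 = 2/9 + 2/3 = 8/9)
(l + f)*(-85 + t(-11)) = (sqrt(102) - 433)*(-85 + 8/9) = (-433 + sqrt(102))*(-757/9) = 327781/9 - 757*sqrt(102)/9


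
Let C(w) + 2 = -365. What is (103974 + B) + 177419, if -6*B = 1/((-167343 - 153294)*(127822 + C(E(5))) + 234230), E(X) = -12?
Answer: 68997374399788591/245199327630 ≈ 2.8139e+5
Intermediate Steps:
C(w) = -367 (C(w) = -2 - 365 = -367)
B = 1/245199327630 (B = -1/(6*((-167343 - 153294)*(127822 - 367) + 234230)) = -1/(6*(-320637*127455 + 234230)) = -1/(6*(-40866788835 + 234230)) = -⅙/(-40866554605) = -⅙*(-1/40866554605) = 1/245199327630 ≈ 4.0783e-12)
(103974 + B) + 177419 = (103974 + 1/245199327630) + 177419 = 25494354891001621/245199327630 + 177419 = 68997374399788591/245199327630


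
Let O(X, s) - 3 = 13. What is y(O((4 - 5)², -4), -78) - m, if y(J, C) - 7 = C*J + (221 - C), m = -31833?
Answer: 30891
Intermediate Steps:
O(X, s) = 16 (O(X, s) = 3 + 13 = 16)
y(J, C) = 228 - C + C*J (y(J, C) = 7 + (C*J + (221 - C)) = 7 + (221 - C + C*J) = 228 - C + C*J)
y(O((4 - 5)², -4), -78) - m = (228 - 1*(-78) - 78*16) - 1*(-31833) = (228 + 78 - 1248) + 31833 = -942 + 31833 = 30891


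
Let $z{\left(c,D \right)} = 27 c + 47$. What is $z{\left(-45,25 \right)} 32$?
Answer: $-37376$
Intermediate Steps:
$z{\left(c,D \right)} = 47 + 27 c$
$z{\left(-45,25 \right)} 32 = \left(47 + 27 \left(-45\right)\right) 32 = \left(47 - 1215\right) 32 = \left(-1168\right) 32 = -37376$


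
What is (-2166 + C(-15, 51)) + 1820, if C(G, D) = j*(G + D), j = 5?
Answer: -166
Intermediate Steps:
C(G, D) = 5*D + 5*G (C(G, D) = 5*(G + D) = 5*(D + G) = 5*D + 5*G)
(-2166 + C(-15, 51)) + 1820 = (-2166 + (5*51 + 5*(-15))) + 1820 = (-2166 + (255 - 75)) + 1820 = (-2166 + 180) + 1820 = -1986 + 1820 = -166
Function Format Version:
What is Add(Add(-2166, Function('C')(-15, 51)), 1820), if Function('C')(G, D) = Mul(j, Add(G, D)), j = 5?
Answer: -166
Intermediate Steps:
Function('C')(G, D) = Add(Mul(5, D), Mul(5, G)) (Function('C')(G, D) = Mul(5, Add(G, D)) = Mul(5, Add(D, G)) = Add(Mul(5, D), Mul(5, G)))
Add(Add(-2166, Function('C')(-15, 51)), 1820) = Add(Add(-2166, Add(Mul(5, 51), Mul(5, -15))), 1820) = Add(Add(-2166, Add(255, -75)), 1820) = Add(Add(-2166, 180), 1820) = Add(-1986, 1820) = -166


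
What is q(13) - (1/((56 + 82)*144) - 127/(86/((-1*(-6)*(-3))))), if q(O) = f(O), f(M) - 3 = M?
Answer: -9041803/854496 ≈ -10.581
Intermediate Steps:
f(M) = 3 + M
q(O) = 3 + O
q(13) - (1/((56 + 82)*144) - 127/(86/((-1*(-6)*(-3))))) = (3 + 13) - (1/((56 + 82)*144) - 127/(86/((-1*(-6)*(-3))))) = 16 - ((1/144)/138 - 127/(86/((6*(-3))))) = 16 - ((1/138)*(1/144) - 127/(86/(-18))) = 16 - (1/19872 - 127/(86*(-1/18))) = 16 - (1/19872 - 127/(-43/9)) = 16 - (1/19872 - 127*(-9/43)) = 16 - (1/19872 + 1143/43) = 16 - 1*22713739/854496 = 16 - 22713739/854496 = -9041803/854496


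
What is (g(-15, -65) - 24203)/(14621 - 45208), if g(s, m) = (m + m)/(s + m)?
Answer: 193611/244696 ≈ 0.79123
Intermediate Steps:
g(s, m) = 2*m/(m + s) (g(s, m) = (2*m)/(m + s) = 2*m/(m + s))
(g(-15, -65) - 24203)/(14621 - 45208) = (2*(-65)/(-65 - 15) - 24203)/(14621 - 45208) = (2*(-65)/(-80) - 24203)/(-30587) = (2*(-65)*(-1/80) - 24203)*(-1/30587) = (13/8 - 24203)*(-1/30587) = -193611/8*(-1/30587) = 193611/244696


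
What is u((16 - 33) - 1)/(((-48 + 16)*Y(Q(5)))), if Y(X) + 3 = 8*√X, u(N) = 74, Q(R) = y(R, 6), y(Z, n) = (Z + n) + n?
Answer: -111/17264 - 37*√17/2158 ≈ -0.077122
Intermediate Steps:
y(Z, n) = Z + 2*n
Q(R) = 12 + R (Q(R) = R + 2*6 = R + 12 = 12 + R)
Y(X) = -3 + 8*√X
u((16 - 33) - 1)/(((-48 + 16)*Y(Q(5)))) = 74/(((-48 + 16)*(-3 + 8*√(12 + 5)))) = 74/((-32*(-3 + 8*√17))) = 74/(96 - 256*√17)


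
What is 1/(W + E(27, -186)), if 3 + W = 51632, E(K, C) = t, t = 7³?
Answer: 1/51972 ≈ 1.9241e-5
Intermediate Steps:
t = 343
E(K, C) = 343
W = 51629 (W = -3 + 51632 = 51629)
1/(W + E(27, -186)) = 1/(51629 + 343) = 1/51972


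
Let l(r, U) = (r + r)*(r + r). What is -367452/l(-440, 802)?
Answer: -91863/193600 ≈ -0.47450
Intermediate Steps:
l(r, U) = 4*r² (l(r, U) = (2*r)*(2*r) = 4*r²)
-367452/l(-440, 802) = -367452/(4*(-440)²) = -367452/(4*193600) = -367452/774400 = -367452*1/774400 = -91863/193600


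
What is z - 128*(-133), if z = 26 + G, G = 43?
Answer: 17093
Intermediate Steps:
z = 69 (z = 26 + 43 = 69)
z - 128*(-133) = 69 - 128*(-133) = 69 + 17024 = 17093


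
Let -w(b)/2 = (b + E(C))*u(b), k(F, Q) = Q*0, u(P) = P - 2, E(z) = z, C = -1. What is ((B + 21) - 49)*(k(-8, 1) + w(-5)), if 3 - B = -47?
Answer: -1848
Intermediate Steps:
u(P) = -2 + P
B = 50 (B = 3 - 1*(-47) = 3 + 47 = 50)
k(F, Q) = 0
w(b) = -2*(-1 + b)*(-2 + b) (w(b) = -2*(b - 1)*(-2 + b) = -2*(-1 + b)*(-2 + b))
((B + 21) - 49)*(k(-8, 1) + w(-5)) = ((50 + 21) - 49)*(0 - 2*(-1 - 5)*(-2 - 5)) = (71 - 49)*(0 - 2*(-6)*(-7)) = 22*(0 - 84) = 22*(-84) = -1848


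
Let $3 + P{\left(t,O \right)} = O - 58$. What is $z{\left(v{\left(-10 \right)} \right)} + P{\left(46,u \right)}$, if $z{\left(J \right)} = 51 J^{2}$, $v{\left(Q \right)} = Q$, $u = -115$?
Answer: $4924$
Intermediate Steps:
$P{\left(t,O \right)} = -61 + O$ ($P{\left(t,O \right)} = -3 + \left(O - 58\right) = -3 + \left(-58 + O\right) = -61 + O$)
$z{\left(v{\left(-10 \right)} \right)} + P{\left(46,u \right)} = 51 \left(-10\right)^{2} - 176 = 51 \cdot 100 - 176 = 5100 - 176 = 4924$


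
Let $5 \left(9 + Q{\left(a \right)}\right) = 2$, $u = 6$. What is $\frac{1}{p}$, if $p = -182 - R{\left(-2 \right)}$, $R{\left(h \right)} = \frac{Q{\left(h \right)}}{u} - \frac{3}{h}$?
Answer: $- \frac{15}{2731} \approx -0.0054925$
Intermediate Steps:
$Q{\left(a \right)} = - \frac{43}{5}$ ($Q{\left(a \right)} = -9 + \frac{1}{5} \cdot 2 = -9 + \frac{2}{5} = - \frac{43}{5}$)
$R{\left(h \right)} = - \frac{43}{30} - \frac{3}{h}$ ($R{\left(h \right)} = - \frac{43}{5 \cdot 6} - \frac{3}{h} = \left(- \frac{43}{5}\right) \frac{1}{6} - \frac{3}{h} = - \frac{43}{30} - \frac{3}{h}$)
$p = - \frac{2731}{15}$ ($p = -182 - \left(- \frac{43}{30} - \frac{3}{-2}\right) = -182 - \left(- \frac{43}{30} - - \frac{3}{2}\right) = -182 - \left(- \frac{43}{30} + \frac{3}{2}\right) = -182 - \frac{1}{15} = - \frac{2731}{15} \approx -182.07$)
$\frac{1}{p} = \frac{1}{- \frac{2731}{15}} = - \frac{15}{2731}$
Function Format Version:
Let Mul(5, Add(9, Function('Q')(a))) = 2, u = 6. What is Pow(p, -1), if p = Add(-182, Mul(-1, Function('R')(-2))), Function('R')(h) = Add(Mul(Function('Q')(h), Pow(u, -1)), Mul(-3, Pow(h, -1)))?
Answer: Rational(-15, 2731) ≈ -0.0054925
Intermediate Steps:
Function('Q')(a) = Rational(-43, 5) (Function('Q')(a) = Add(-9, Mul(Rational(1, 5), 2)) = Add(-9, Rational(2, 5)) = Rational(-43, 5))
Function('R')(h) = Add(Rational(-43, 30), Mul(-3, Pow(h, -1))) (Function('R')(h) = Add(Mul(Rational(-43, 5), Pow(6, -1)), Mul(-3, Pow(h, -1))) = Add(Mul(Rational(-43, 5), Rational(1, 6)), Mul(-3, Pow(h, -1))) = Add(Rational(-43, 30), Mul(-3, Pow(h, -1))))
p = Rational(-2731, 15) (p = Add(-182, Mul(-1, Add(Rational(-43, 30), Mul(-3, Pow(-2, -1))))) = Add(-182, Mul(-1, Add(Rational(-43, 30), Mul(-3, Rational(-1, 2))))) = Add(-182, Mul(-1, Add(Rational(-43, 30), Rational(3, 2)))) = Add(-182, Mul(-1, Rational(1, 15))) = Add(-182, Rational(-1, 15)) = Rational(-2731, 15) ≈ -182.07)
Pow(p, -1) = Pow(Rational(-2731, 15), -1) = Rational(-15, 2731)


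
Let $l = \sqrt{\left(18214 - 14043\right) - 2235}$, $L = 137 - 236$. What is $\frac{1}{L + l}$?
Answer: $- \frac{1}{55} \approx -0.018182$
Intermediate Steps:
$L = -99$ ($L = 137 - 236 = -99$)
$l = 44$ ($l = \sqrt{4171 - 2235} = \sqrt{1936} = 44$)
$\frac{1}{L + l} = \frac{1}{-99 + 44} = \frac{1}{-55} = - \frac{1}{55}$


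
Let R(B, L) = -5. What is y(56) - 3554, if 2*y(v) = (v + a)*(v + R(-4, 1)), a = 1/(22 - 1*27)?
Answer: -21311/10 ≈ -2131.1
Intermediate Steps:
a = -1/5 (a = 1/(22 - 27) = 1/(-5) = -1/5 ≈ -0.20000)
y(v) = (-5 + v)*(-1/5 + v)/2 (y(v) = ((v - 1/5)*(v - 5))/2 = ((-1/5 + v)*(-5 + v))/2 = ((-5 + v)*(-1/5 + v))/2 = (-5 + v)*(-1/5 + v)/2)
y(56) - 3554 = (1/2 + (1/2)*56**2 - 13/5*56) - 3554 = (1/2 + (1/2)*3136 - 728/5) - 3554 = (1/2 + 1568 - 728/5) - 3554 = 14229/10 - 3554 = -21311/10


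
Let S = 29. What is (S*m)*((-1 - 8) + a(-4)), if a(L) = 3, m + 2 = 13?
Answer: -1914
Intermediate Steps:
m = 11 (m = -2 + 13 = 11)
(S*m)*((-1 - 8) + a(-4)) = (29*11)*((-1 - 8) + 3) = 319*(-9 + 3) = 319*(-6) = -1914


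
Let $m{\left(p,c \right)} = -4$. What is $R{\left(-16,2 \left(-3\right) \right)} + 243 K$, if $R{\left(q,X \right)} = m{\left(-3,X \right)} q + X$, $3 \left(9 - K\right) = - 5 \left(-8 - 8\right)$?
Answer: $-4235$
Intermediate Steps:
$K = - \frac{53}{3}$ ($K = 9 - \frac{\left(-5\right) \left(-8 - 8\right)}{3} = 9 - \frac{\left(-5\right) \left(-16\right)}{3} = 9 - \frac{80}{3} = - \frac{53}{3} \approx -17.667$)
$R{\left(q,X \right)} = X - 4 q$ ($R{\left(q,X \right)} = - 4 q + X = X - 4 q$)
$R{\left(-16,2 \left(-3\right) \right)} + 243 K = \left(2 \left(-3\right) - -64\right) + 243 \left(- \frac{53}{3}\right) = \left(-6 + 64\right) - 4293 = 58 - 4293 = -4235$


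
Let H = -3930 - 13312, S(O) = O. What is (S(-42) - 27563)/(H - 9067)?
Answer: 27605/26309 ≈ 1.0493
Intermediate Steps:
H = -17242
(S(-42) - 27563)/(H - 9067) = (-42 - 27563)/(-17242 - 9067) = -27605/(-26309) = -27605*(-1/26309) = 27605/26309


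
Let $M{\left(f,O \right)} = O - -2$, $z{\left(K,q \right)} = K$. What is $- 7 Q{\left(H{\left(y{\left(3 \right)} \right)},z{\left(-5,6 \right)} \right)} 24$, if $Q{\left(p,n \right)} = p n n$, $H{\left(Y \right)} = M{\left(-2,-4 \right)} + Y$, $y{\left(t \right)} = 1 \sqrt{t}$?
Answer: $8400 - 4200 \sqrt{3} \approx 1125.4$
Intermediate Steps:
$y{\left(t \right)} = \sqrt{t}$
$M{\left(f,O \right)} = 2 + O$ ($M{\left(f,O \right)} = O + 2 = 2 + O$)
$H{\left(Y \right)} = -2 + Y$ ($H{\left(Y \right)} = \left(2 - 4\right) + Y = -2 + Y$)
$Q{\left(p,n \right)} = p n^{2}$ ($Q{\left(p,n \right)} = n p n = p n^{2}$)
$- 7 Q{\left(H{\left(y{\left(3 \right)} \right)},z{\left(-5,6 \right)} \right)} 24 = - 7 \left(-2 + \sqrt{3}\right) \left(-5\right)^{2} \cdot 24 = - 7 \left(-2 + \sqrt{3}\right) 25 \cdot 24 = - 7 \left(-50 + 25 \sqrt{3}\right) 24 = \left(350 - 175 \sqrt{3}\right) 24 = 8400 - 4200 \sqrt{3}$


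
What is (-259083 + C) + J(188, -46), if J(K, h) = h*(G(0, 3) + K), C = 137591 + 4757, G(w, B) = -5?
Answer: -125153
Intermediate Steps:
C = 142348
J(K, h) = h*(-5 + K)
(-259083 + C) + J(188, -46) = (-259083 + 142348) - 46*(-5 + 188) = -116735 - 46*183 = -116735 - 8418 = -125153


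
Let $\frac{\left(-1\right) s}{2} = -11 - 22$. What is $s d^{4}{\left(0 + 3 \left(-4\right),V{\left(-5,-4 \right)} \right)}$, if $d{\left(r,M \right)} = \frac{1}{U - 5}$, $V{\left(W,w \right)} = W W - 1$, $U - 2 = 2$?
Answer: $66$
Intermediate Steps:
$U = 4$ ($U = 2 + 2 = 4$)
$V{\left(W,w \right)} = -1 + W^{2}$ ($V{\left(W,w \right)} = W^{2} - 1 = -1 + W^{2}$)
$d{\left(r,M \right)} = -1$ ($d{\left(r,M \right)} = \frac{1}{4 - 5} = \frac{1}{-1} = -1$)
$s = 66$ ($s = - 2 \left(-11 - 22\right) = \left(-2\right) \left(-33\right) = 66$)
$s d^{4}{\left(0 + 3 \left(-4\right),V{\left(-5,-4 \right)} \right)} = 66 \left(-1\right)^{4} = 66 \cdot 1 = 66$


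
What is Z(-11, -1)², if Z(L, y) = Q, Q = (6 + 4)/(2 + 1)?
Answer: 100/9 ≈ 11.111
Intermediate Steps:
Q = 10/3 ≈ 3.3333
Z(L, y) = 10/3
Z(-11, -1)² = (10/3)² = 100/9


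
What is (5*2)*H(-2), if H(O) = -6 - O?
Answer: -40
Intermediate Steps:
(5*2)*H(-2) = (5*2)*(-6 - 1*(-2)) = 10*(-6 + 2) = 10*(-4) = -40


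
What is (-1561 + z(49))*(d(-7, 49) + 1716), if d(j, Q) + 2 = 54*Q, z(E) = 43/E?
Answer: -333304560/49 ≈ -6.8021e+6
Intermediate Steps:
d(j, Q) = -2 + 54*Q
(-1561 + z(49))*(d(-7, 49) + 1716) = (-1561 + 43/49)*((-2 + 54*49) + 1716) = (-1561 + 43*(1/49))*((-2 + 2646) + 1716) = (-1561 + 43/49)*(2644 + 1716) = -76446/49*4360 = -333304560/49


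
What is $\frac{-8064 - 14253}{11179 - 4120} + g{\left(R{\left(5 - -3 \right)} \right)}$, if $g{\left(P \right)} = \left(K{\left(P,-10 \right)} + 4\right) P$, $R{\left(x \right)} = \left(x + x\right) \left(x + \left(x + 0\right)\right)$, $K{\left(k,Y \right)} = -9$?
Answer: $- \frac{3019279}{2353} \approx -1283.2$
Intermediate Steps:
$R{\left(x \right)} = 4 x^{2}$ ($R{\left(x \right)} = 2 x \left(x + x\right) = 2 x 2 x = 4 x^{2}$)
$g{\left(P \right)} = - 5 P$ ($g{\left(P \right)} = \left(-9 + 4\right) P = - 5 P$)
$\frac{-8064 - 14253}{11179 - 4120} + g{\left(R{\left(5 - -3 \right)} \right)} = \frac{-8064 - 14253}{11179 - 4120} - 5 \cdot 4 \left(5 - -3\right)^{2} = - \frac{22317}{7059} - 5 \cdot 4 \left(5 + 3\right)^{2} = \left(-22317\right) \frac{1}{7059} - 5 \cdot 4 \cdot 8^{2} = - \frac{7439}{2353} - 5 \cdot 4 \cdot 64 = - \frac{7439}{2353} - 1280 = - \frac{3019279}{2353}$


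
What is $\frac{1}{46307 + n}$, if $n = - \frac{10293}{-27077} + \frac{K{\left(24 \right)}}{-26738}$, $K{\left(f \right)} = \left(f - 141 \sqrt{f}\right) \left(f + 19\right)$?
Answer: $\frac{3034022450970791108344}{140497513800438491811644885} - \frac{59427516520514463 \sqrt{6}}{280995027600876983623289770} \approx 2.1594 \cdot 10^{-5}$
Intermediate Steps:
$K{\left(f \right)} = \left(19 + f\right) \left(f - 141 \sqrt{f}\right)$ ($K{\left(f \right)} = \left(f - 141 \sqrt{f}\right) \left(19 + f\right) = \left(19 + f\right) \left(f - 141 \sqrt{f}\right)$)
$n = \frac{123635385}{361992413} + \frac{6063 \sqrt{6}}{13369}$ ($n = - \frac{10293}{-27077} + \frac{24^{2} - 2679 \sqrt{24} - 141 \cdot 24^{\frac{3}{2}} + 19 \cdot 24}{-26738} = \left(-10293\right) \left(- \frac{1}{27077}\right) + \left(576 - 2679 \cdot 2 \sqrt{6} - 141 \cdot 48 \sqrt{6} + 456\right) \left(- \frac{1}{26738}\right) = \frac{10293}{27077} + \left(576 - 5358 \sqrt{6} - 6768 \sqrt{6} + 456\right) \left(- \frac{1}{26738}\right) = \frac{10293}{27077} + \left(1032 - 12126 \sqrt{6}\right) \left(- \frac{1}{26738}\right) = \frac{10293}{27077} - \left(\frac{516}{13369} - \frac{6063 \sqrt{6}}{13369}\right) = \frac{123635385}{361992413} + \frac{6063 \sqrt{6}}{13369} \approx 1.4524$)
$\frac{1}{46307 + n} = \frac{1}{46307 + \left(\frac{123635385}{361992413} + \frac{6063 \sqrt{6}}{13369}\right)} = \frac{1}{\frac{16762906304176}{361992413} + \frac{6063 \sqrt{6}}{13369}}$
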